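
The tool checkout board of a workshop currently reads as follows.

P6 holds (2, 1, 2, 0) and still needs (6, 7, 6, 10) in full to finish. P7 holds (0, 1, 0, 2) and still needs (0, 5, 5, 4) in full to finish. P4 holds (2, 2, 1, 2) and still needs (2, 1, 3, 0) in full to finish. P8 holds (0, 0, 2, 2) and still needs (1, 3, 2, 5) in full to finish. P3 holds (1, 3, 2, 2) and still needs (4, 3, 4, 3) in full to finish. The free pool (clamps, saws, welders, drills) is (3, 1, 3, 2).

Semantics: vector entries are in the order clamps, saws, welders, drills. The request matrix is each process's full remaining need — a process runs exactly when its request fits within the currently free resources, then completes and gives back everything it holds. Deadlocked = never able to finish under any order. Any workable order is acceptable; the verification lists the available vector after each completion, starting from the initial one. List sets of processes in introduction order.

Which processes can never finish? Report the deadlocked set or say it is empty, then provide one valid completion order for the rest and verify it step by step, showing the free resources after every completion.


No process is deadlocked.
Key observation: starting with P4, each completion frees enough for the next — no one is permanently blocked.
A valid finishing order for the others: P4, P3, P8, P7, P6. Step-by-step check:
  pool = (3, 1, 3, 2)
  run P4 (needs (2, 1, 3, 0), free (3, 1, 3, 2)); after release of (2, 2, 1, 2) the pool is (5, 3, 4, 4)
  run P3 (needs (4, 3, 4, 3), free (5, 3, 4, 4)); after release of (1, 3, 2, 2) the pool is (6, 6, 6, 6)
  run P8 (needs (1, 3, 2, 5), free (6, 6, 6, 6)); after release of (0, 0, 2, 2) the pool is (6, 6, 8, 8)
  run P7 (needs (0, 5, 5, 4), free (6, 6, 8, 8)); after release of (0, 1, 0, 2) the pool is (6, 7, 8, 10)
  run P6 (needs (6, 7, 6, 10), free (6, 7, 8, 10)); after release of (2, 1, 2, 0) the pool is (8, 8, 10, 10)


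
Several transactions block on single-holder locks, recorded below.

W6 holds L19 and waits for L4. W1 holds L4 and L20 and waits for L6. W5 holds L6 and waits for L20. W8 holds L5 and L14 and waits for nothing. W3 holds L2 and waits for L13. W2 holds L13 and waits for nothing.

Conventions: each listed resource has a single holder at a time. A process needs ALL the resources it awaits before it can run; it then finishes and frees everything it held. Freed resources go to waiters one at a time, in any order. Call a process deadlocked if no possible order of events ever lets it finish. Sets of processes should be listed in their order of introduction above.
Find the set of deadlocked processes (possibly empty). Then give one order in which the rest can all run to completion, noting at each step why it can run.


The deadlocked set is W6, W1 and W5.
Key observation: along W1 -> W5 -> W1, each member waits on what the next one holds — a deadlock; W6 waits into the deadlock from upstream.
The rest can finish in the order W8, W2, W3.
Walking it through:
  W8: no waits; runs immediately, freeing L5 and L14
  W2: no waits; runs immediately, freeing L13
  W3: everything it awaited (L13) is free; runs, freeing L2


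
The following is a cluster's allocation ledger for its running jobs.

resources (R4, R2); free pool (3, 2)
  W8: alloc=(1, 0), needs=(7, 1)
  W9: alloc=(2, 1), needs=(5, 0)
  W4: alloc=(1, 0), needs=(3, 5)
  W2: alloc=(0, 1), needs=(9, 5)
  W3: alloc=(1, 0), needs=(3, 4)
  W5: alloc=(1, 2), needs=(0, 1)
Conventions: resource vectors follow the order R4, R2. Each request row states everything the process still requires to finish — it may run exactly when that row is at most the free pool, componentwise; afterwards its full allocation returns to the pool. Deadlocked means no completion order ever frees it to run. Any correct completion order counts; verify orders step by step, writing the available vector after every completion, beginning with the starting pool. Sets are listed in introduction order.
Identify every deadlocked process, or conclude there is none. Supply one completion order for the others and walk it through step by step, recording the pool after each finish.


The deadlocked set is empty.
Key observation: W5 can run right away; the returned allocation unlocks the remaining processes in turn.
One completion order for the rest: W5, W3, W9, W8, W4, W2. Verifying each step:
  pool = (3, 2)
  W5: need (0, 1) fits (3, 2); releases (1, 2), pool now (4, 4)
  W3: need (3, 4) fits (4, 4); releases (1, 0), pool now (5, 4)
  W9: need (5, 0) fits (5, 4); releases (2, 1), pool now (7, 5)
  W8: need (7, 1) fits (7, 5); releases (1, 0), pool now (8, 5)
  W4: need (3, 5) fits (8, 5); releases (1, 0), pool now (9, 5)
  W2: need (9, 5) fits (9, 5); releases (0, 1), pool now (9, 6)


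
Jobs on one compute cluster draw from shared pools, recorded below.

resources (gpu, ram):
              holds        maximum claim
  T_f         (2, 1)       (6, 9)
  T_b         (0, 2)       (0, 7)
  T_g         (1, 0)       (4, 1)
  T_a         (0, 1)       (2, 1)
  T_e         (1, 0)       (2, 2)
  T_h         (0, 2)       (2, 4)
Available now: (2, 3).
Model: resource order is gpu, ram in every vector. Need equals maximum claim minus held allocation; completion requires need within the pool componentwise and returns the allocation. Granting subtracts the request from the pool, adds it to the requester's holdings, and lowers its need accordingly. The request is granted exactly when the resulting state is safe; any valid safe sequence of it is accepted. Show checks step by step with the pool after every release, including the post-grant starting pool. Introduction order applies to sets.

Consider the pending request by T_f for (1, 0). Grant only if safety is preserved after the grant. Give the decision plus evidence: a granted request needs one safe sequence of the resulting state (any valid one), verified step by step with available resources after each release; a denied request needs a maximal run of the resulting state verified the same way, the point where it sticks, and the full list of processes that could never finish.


DENY. Granting would leave the state unsafe.
Key observation: after T_e, T_h, T_b, T_a complete, (2, 8) is the best the pool ever gets, yet each leftover process wants more gpu.
On the post-grant state, T_e, T_h, T_b, T_a is a maximal run — nothing extends it. Step-by-step check:
  pool = (1, 3)
  T_e needs (1, 2) <= (1, 3) -> finishes; pool += (1, 0) = (2, 3)
  T_h needs (2, 2) <= (2, 3) -> finishes; pool += (0, 2) = (2, 5)
  T_b needs (0, 5) <= (2, 5) -> finishes; pool += (0, 2) = (2, 7)
  T_a needs (2, 0) <= (2, 7) -> finishes; pool += (0, 1) = (2, 8)
  T_f still needs (3, 8) but only (2, 8) is free — short on gpu
  T_g still needs (3, 1) but only (2, 8) is free — short on gpu
Post-grant, the permanently blocked set is T_f and T_g.


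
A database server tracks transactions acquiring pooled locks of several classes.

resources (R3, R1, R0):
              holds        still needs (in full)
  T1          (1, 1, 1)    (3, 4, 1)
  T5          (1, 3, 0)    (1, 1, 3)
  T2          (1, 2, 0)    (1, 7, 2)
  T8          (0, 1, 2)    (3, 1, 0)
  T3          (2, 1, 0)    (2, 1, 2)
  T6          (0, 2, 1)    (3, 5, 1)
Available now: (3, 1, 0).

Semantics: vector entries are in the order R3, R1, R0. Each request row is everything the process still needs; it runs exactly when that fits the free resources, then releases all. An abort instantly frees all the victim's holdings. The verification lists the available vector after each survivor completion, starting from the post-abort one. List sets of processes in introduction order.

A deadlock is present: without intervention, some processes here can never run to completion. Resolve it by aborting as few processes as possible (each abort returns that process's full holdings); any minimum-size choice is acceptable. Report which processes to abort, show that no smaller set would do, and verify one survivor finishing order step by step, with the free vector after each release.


Abort T6.
Key observation: T5 was stuck for good until T6 gave back (0, 2, 1); in the order shown it finishes at step 3.
Why nothing smaller works: aborting no one leaves the state deadlocked as given.
Survivors finish in the order: T8, T3, T5, T2, T1. Check, step by step (pool after the aborts first):
  pool = (3, 3, 1)
  T8 needs (3, 1, 0) <= (3, 3, 1) -> finishes; pool += (0, 1, 2) = (3, 4, 3)
  T3 needs (2, 1, 2) <= (3, 4, 3) -> finishes; pool += (2, 1, 0) = (5, 5, 3)
  T5 needs (1, 1, 3) <= (5, 5, 3) -> finishes; pool += (1, 3, 0) = (6, 8, 3)
  T2 needs (1, 7, 2) <= (6, 8, 3) -> finishes; pool += (1, 2, 0) = (7, 10, 3)
  T1 needs (3, 4, 1) <= (7, 10, 3) -> finishes; pool += (1, 1, 1) = (8, 11, 4)


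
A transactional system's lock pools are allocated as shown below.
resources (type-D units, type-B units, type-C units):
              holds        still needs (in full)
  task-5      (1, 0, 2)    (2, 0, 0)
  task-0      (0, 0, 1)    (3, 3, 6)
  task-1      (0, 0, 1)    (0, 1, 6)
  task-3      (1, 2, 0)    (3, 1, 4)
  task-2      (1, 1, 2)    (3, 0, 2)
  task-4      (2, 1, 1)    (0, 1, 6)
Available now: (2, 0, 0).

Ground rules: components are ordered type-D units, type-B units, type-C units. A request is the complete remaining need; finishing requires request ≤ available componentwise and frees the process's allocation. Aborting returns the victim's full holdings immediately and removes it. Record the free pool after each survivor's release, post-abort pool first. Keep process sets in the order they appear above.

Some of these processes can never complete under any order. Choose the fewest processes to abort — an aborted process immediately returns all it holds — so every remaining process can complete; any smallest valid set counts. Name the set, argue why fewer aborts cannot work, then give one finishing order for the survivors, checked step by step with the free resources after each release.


The answer: abort task-0 and task-1.
Key observation: task-4 had no path to completion before; after the abort of task-0 and task-1 ((0, 0, 2) returned), step 4 is where it fits.
Why nothing smaller works — every single abort fails: task-5 alone leaves task-0 blocked (short on type-C units); task-0 alone leaves task-1 blocked (short on type-C units); task-1 alone leaves task-0 blocked (short on type-C units); task-3 alone leaves task-0 blocked (short on type-C units); task-2 alone leaves task-0 blocked (short on type-C units); task-4 alone leaves task-0 blocked (short on type-C units).
Survivors finish in the order: task-5, task-2, task-3, task-4. Step-by-step check (pool after the aborts first):
  pool = (2, 0, 2)
  task-5: need (2, 0, 0) fits (2, 0, 2); releases (1, 0, 2), pool now (3, 0, 4)
  task-2: need (3, 0, 2) fits (3, 0, 4); releases (1, 1, 2), pool now (4, 1, 6)
  task-3: need (3, 1, 4) fits (4, 1, 6); releases (1, 2, 0), pool now (5, 3, 6)
  task-4: need (0, 1, 6) fits (5, 3, 6); releases (2, 1, 1), pool now (7, 4, 7)


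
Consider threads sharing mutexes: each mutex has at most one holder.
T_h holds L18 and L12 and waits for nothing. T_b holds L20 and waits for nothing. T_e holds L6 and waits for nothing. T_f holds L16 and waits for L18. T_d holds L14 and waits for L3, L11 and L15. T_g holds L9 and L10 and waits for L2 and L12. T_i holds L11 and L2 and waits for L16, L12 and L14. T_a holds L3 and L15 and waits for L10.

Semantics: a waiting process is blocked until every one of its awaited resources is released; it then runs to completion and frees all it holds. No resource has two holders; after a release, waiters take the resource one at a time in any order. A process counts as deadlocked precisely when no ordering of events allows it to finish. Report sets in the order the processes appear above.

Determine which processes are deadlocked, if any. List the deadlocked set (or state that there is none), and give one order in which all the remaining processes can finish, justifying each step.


Deadlocked: T_d, T_g, T_i and T_a.
Key observation: along T_d -> T_i -> T_d, each member waits on what the next one holds — a deadlock; T_g and T_a are caught in further circular waits.
A valid finishing order for the others: T_h, T_b, T_e, T_f.
Check, step by step:
  T_h: no waits; runs immediately, freeing L18 and L12
  T_b: no waits; runs immediately, freeing L20
  T_e: no waits; runs immediately, freeing L6
  T_f waits on L18 — all released -> runs and releases L16


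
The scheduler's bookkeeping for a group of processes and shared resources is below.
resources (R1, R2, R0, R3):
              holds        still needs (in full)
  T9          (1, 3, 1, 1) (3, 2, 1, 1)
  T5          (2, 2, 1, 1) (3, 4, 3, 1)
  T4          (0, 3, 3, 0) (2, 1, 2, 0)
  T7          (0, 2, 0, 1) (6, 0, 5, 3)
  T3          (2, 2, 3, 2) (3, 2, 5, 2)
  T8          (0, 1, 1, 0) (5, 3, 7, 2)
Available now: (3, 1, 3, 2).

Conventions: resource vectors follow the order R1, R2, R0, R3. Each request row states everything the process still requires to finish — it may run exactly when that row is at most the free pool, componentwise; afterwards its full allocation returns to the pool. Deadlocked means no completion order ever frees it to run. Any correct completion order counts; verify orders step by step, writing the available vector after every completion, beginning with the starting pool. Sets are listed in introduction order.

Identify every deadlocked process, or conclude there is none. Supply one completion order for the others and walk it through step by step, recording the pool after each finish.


No process is deadlocked.
Key observation: the pool covers T4 at once, and every later process fits after earlier releases.
One completion order for the rest: T4, T5, T3, T8, T7, T9. Walking it through:
  pool = (3, 1, 3, 2)
  run T4 (needs (2, 1, 2, 0), free (3, 1, 3, 2)); after release of (0, 3, 3, 0) the pool is (3, 4, 6, 2)
  run T5 (needs (3, 4, 3, 1), free (3, 4, 6, 2)); after release of (2, 2, 1, 1) the pool is (5, 6, 7, 3)
  run T3 (needs (3, 2, 5, 2), free (5, 6, 7, 3)); after release of (2, 2, 3, 2) the pool is (7, 8, 10, 5)
  run T8 (needs (5, 3, 7, 2), free (7, 8, 10, 5)); after release of (0, 1, 1, 0) the pool is (7, 9, 11, 5)
  run T7 (needs (6, 0, 5, 3), free (7, 9, 11, 5)); after release of (0, 2, 0, 1) the pool is (7, 11, 11, 6)
  run T9 (needs (3, 2, 1, 1), free (7, 11, 11, 6)); after release of (1, 3, 1, 1) the pool is (8, 14, 12, 7)


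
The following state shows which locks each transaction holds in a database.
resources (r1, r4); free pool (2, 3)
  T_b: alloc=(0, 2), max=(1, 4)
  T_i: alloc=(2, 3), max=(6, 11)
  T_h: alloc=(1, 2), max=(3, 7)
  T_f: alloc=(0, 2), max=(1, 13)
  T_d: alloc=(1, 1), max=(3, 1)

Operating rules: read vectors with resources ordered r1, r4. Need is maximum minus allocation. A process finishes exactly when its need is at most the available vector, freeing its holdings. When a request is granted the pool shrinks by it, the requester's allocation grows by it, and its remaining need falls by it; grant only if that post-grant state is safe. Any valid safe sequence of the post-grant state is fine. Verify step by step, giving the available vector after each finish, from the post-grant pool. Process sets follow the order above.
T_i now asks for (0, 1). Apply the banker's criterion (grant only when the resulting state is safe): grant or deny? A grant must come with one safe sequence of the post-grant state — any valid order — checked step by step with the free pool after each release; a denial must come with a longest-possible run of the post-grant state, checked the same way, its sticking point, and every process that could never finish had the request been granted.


GRANT — the state after the grant stays safe, e.g. via T_d, T_b, T_h, T_i, T_f.
Key observation: granting shrinks the pool to (2, 2), yet T_d still fits and the chain goes through.
Step-by-step check of the post-grant state:
  pool = (2, 2)
  run T_d (needs (2, 0), free (2, 2)); after release of (1, 1) the pool is (3, 3)
  run T_b (needs (1, 2), free (3, 3)); after release of (0, 2) the pool is (3, 5)
  run T_h (needs (2, 5), free (3, 5)); after release of (1, 2) the pool is (4, 7)
  run T_i (needs (4, 7), free (4, 7)); after release of (2, 4) the pool is (6, 11)
  run T_f (needs (1, 11), free (6, 11)); after release of (0, 2) the pool is (6, 13)


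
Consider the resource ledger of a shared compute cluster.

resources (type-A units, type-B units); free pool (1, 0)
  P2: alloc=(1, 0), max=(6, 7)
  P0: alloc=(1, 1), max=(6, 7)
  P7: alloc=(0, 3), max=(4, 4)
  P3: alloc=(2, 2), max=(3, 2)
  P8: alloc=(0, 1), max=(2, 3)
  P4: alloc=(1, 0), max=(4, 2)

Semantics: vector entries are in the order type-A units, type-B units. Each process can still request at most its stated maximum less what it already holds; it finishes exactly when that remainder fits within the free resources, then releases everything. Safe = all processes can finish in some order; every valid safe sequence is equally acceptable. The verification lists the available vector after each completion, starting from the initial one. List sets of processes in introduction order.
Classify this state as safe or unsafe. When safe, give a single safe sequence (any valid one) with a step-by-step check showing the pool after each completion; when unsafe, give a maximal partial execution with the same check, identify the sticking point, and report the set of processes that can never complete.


UNSAFE.
Key observation: the pool after P3, P4, P7, P8 is (4, 6); every surviving request exceeds it in type-A units, so progress ends there.
The run P3, P4, P7, P8 cannot be extended any further. Walking it through:
  pool = (1, 0)
  P3: need (1, 0) fits (1, 0); releases (2, 2), pool now (3, 2)
  P4: need (3, 2) fits (3, 2); releases (1, 0), pool now (4, 2)
  P7: need (4, 1) fits (4, 2); releases (0, 3), pool now (4, 5)
  P8: need (2, 2) fits (4, 5); releases (0, 1), pool now (4, 6)
  blocked: P2 wants (5, 7), pool (4, 6) — not enough type-A units and type-B units
  blocked: P0 wants (5, 6), pool (4, 6) — not enough type-A units
Processes that can never finish: P2 and P0.


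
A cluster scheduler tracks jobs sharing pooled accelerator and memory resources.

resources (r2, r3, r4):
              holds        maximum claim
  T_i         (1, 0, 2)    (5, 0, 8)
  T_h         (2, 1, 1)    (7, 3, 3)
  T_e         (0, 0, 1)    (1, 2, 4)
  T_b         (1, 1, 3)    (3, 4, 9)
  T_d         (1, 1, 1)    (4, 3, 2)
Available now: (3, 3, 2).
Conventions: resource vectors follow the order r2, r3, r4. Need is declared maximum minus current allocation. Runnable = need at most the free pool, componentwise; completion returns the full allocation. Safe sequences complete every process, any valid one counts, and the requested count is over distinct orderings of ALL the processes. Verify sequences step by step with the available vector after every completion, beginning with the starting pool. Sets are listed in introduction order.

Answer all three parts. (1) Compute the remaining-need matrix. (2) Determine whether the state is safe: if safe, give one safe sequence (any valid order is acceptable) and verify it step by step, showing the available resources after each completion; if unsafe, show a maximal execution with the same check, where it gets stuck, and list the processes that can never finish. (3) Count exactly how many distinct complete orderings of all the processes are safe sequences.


(1) Remaining need (order r2, r3, r4):
  T_i: (4, 0, 6)
  T_h: (5, 2, 2)
  T_e: (1, 2, 3)
  T_b: (2, 3, 6)
  T_d: (3, 2, 1)
(2) UNSAFE — no complete ordering exists.
Key observation: after T_d, T_e the pool peaks at (4, 4, 4), and each blocked process is short somewhere: T_i on r4; T_h on r2; T_b on r4.
Going as far as possible: T_d, T_e; after that, nothing fits. Walking it through:
  pool = (3, 3, 2)
  T_d: need (3, 2, 1) fits (3, 3, 2); releases (1, 1, 1), pool now (4, 4, 3)
  T_e: need (1, 2, 3) fits (4, 4, 3); releases (0, 0, 1), pool now (4, 4, 4)
  T_i still needs (4, 0, 6) but only (4, 4, 4) is free — short on r4
  T_h still needs (5, 2, 2) but only (4, 4, 4) is free — short on r2
  T_b still needs (2, 3, 6) but only (4, 4, 4) is free — short on r4
Never able to finish: T_i, T_h and T_b.
(3) The exact count: 0 of the possible complete orderings are safe sequences.


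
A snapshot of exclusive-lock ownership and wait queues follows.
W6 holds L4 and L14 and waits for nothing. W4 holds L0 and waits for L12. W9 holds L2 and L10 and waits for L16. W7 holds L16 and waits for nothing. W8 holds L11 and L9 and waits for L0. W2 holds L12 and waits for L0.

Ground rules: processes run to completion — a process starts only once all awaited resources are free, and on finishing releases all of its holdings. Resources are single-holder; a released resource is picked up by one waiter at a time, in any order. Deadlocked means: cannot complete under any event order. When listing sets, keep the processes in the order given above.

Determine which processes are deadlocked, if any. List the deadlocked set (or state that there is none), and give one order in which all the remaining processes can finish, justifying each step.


Deadlocked: W4, W8 and W2.
Key observation: the loop W4 -> W2 -> W4 blocks itself forever; W8 waits into the deadlock from upstream.
One completion order for the rest: W6, W7, W9.
Check, step by step:
  run W6 (it waits on nothing); releases L4 and L14
  run W7 (it waits on nothing); releases L16
  W9: everything it awaited (L16) is free; runs, freeing L2 and L10


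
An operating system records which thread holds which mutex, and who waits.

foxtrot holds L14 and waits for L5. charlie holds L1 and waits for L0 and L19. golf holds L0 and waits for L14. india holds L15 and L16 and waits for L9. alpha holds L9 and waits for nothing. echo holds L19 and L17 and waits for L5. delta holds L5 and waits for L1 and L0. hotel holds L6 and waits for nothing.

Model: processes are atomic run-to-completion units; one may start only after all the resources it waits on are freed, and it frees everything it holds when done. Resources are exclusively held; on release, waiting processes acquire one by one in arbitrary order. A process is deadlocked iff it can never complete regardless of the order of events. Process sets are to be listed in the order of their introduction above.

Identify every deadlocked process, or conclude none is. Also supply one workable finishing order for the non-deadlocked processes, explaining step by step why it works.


Deadlocked set: foxtrot, charlie, golf, echo and delta.
Key observation: the cycle foxtrot -> delta -> charlie -> golf -> foxtrot can never break — each member waits on the next; echo is caught in further circular waits.
A valid finishing order for the others: alpha, hotel, india.
Walking it through:
  alpha waits on nothing -> runs at once and releases L9
  hotel waits on nothing -> runs at once and releases L6
  run india (all its waits — L9 — are resolved); releases L15 and L16


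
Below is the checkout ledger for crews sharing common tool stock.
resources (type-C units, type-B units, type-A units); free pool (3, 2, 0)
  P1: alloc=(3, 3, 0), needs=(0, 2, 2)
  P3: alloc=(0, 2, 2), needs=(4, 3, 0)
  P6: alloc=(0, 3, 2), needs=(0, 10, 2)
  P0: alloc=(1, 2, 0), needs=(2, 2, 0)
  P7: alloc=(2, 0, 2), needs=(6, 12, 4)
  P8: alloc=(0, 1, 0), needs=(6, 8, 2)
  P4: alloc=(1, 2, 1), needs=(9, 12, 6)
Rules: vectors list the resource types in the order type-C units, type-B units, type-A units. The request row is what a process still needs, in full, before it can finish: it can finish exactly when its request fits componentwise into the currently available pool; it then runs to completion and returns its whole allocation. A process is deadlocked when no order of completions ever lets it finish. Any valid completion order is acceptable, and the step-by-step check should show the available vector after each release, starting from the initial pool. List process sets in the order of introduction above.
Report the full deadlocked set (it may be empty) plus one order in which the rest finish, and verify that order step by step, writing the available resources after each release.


The deadlocked set is empty.
Key observation: there is always a runnable process — P0 first — so the state unwinds completely.
The rest can finish in the order P0, P3, P1, P8, P6, P7, P4. Check, step by step:
  pool = (3, 2, 0)
  P0 needs (2, 2, 0) <= (3, 2, 0) -> finishes; pool += (1, 2, 0) = (4, 4, 0)
  P3 needs (4, 3, 0) <= (4, 4, 0) -> finishes; pool += (0, 2, 2) = (4, 6, 2)
  P1 needs (0, 2, 2) <= (4, 6, 2) -> finishes; pool += (3, 3, 0) = (7, 9, 2)
  P8 needs (6, 8, 2) <= (7, 9, 2) -> finishes; pool += (0, 1, 0) = (7, 10, 2)
  P6 needs (0, 10, 2) <= (7, 10, 2) -> finishes; pool += (0, 3, 2) = (7, 13, 4)
  P7 needs (6, 12, 4) <= (7, 13, 4) -> finishes; pool += (2, 0, 2) = (9, 13, 6)
  P4 needs (9, 12, 6) <= (9, 13, 6) -> finishes; pool += (1, 2, 1) = (10, 15, 7)


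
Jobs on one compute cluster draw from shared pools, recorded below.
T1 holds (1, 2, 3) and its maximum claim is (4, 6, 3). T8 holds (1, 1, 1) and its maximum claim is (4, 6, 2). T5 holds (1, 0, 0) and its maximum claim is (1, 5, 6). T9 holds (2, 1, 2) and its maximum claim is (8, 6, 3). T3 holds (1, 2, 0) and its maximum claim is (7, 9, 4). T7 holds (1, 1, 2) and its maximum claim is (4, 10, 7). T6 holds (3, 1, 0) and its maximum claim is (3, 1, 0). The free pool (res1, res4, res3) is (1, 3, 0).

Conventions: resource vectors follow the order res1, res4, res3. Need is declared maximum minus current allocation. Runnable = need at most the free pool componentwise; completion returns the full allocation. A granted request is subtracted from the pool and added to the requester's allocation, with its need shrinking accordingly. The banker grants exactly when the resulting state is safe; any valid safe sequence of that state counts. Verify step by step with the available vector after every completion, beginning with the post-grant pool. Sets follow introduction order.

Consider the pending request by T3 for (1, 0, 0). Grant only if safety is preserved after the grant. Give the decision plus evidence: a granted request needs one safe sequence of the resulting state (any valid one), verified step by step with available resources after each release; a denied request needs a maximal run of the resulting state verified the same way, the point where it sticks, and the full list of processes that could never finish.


GRANT — the state after the grant stays safe, e.g. via T6, T1, T8, T3, T9, T7, T5.
Key observation: even at the reduced pool (0, 3, 0), T6 fits immediately, so safety survives the grant.
Step-by-step check of the post-grant state:
  pool = (0, 3, 0)
  T6: need (0, 0, 0) fits (0, 3, 0); releases (3, 1, 0), pool now (3, 4, 0)
  T1: need (3, 4, 0) fits (3, 4, 0); releases (1, 2, 3), pool now (4, 6, 3)
  T8: need (3, 5, 1) fits (4, 6, 3); releases (1, 1, 1), pool now (5, 7, 4)
  T3: need (5, 7, 4) fits (5, 7, 4); releases (2, 2, 0), pool now (7, 9, 4)
  T9: need (6, 5, 1) fits (7, 9, 4); releases (2, 1, 2), pool now (9, 10, 6)
  T7: need (3, 9, 5) fits (9, 10, 6); releases (1, 1, 2), pool now (10, 11, 8)
  T5: need (0, 5, 6) fits (10, 11, 8); releases (1, 0, 0), pool now (11, 11, 8)


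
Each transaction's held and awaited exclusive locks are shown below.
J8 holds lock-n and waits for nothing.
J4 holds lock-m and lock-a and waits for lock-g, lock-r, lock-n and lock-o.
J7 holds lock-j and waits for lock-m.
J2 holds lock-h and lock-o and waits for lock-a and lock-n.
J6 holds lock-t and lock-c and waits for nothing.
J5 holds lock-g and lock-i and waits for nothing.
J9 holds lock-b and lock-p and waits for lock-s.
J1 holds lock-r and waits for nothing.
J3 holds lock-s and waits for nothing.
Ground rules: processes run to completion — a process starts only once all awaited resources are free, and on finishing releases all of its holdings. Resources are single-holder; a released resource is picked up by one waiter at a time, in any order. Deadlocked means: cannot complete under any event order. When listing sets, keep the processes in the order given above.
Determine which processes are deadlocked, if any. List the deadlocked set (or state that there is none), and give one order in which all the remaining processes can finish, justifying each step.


The deadlocked set is J4, J7 and J2.
Key observation: the wait chain closes on itself along J4 -> J2 -> J4; J7 waits into the deadlock from upstream.
The rest can finish in the order J1, J6, J3, J8, J5, J9.
Walking it through:
  J1: no waits; runs immediately, freeing lock-r
  J6: no waits; runs immediately, freeing lock-t and lock-c
  J3: no waits; runs immediately, freeing lock-s
  J8: no waits; runs immediately, freeing lock-n
  J5: no waits; runs immediately, freeing lock-g and lock-i
  run J9 (all its waits — lock-s — are resolved); releases lock-b and lock-p


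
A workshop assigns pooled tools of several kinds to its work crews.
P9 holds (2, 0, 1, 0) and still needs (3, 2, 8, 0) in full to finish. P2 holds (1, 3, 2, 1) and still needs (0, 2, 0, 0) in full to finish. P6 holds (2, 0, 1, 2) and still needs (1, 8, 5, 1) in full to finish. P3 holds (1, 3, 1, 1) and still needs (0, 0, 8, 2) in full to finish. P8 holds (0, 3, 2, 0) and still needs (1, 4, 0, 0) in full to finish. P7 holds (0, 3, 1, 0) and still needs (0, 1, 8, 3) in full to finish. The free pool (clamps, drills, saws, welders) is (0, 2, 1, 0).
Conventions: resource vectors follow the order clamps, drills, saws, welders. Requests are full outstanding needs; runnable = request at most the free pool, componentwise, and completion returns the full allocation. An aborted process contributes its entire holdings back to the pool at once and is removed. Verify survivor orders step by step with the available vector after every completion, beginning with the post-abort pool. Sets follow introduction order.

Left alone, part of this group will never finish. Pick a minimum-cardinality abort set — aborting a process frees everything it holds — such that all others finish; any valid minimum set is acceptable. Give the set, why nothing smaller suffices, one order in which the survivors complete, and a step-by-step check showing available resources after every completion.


Abort P9 and P3.
Key observation: P7 could never have finished before the abort; with (3, 3, 2, 1) returned by P9 and P3, it fits at step 4.
No one abort is enough; case by case: P9 alone leaves P3 blocked (short on saws); P2 alone leaves P9 blocked (short on saws); P6 alone leaves P9 blocked (short on saws); P3 alone leaves P9 blocked (short on saws); P8 alone leaves P9 blocked (short on saws); P7 alone leaves P9 blocked (short on saws).
Survivors finish in the order: P8, P2, P6, P7. Walking it through (pool after the aborts first):
  pool = (3, 5, 3, 1)
  run P8 (needs (1, 4, 0, 0), free (3, 5, 3, 1)); after release of (0, 3, 2, 0) the pool is (3, 8, 5, 1)
  run P2 (needs (0, 2, 0, 0), free (3, 8, 5, 1)); after release of (1, 3, 2, 1) the pool is (4, 11, 7, 2)
  run P6 (needs (1, 8, 5, 1), free (4, 11, 7, 2)); after release of (2, 0, 1, 2) the pool is (6, 11, 8, 4)
  run P7 (needs (0, 1, 8, 3), free (6, 11, 8, 4)); after release of (0, 3, 1, 0) the pool is (6, 14, 9, 4)


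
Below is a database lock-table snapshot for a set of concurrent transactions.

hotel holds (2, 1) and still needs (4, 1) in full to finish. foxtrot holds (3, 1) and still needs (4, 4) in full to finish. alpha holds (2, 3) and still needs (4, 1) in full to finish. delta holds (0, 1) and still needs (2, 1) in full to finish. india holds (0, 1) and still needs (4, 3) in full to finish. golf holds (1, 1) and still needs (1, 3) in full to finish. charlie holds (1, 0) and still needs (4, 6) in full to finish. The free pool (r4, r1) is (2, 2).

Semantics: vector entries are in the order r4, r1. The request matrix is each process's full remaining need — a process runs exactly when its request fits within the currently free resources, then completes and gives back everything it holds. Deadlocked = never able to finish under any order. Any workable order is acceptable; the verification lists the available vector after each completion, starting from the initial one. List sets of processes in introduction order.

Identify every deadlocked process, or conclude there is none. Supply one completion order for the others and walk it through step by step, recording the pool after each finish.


Deadlocked: hotel, foxtrot, alpha, india and charlie.
Key observation: delta, golf can finish, but then (3, 4) is all there is, and the blocked group's r4 demands exceed it.
A valid finishing order for the others: delta, golf. Step-by-step check:
  pool = (2, 2)
  delta needs (2, 1) <= (2, 2) -> finishes; pool += (0, 1) = (2, 3)
  golf needs (1, 3) <= (2, 3) -> finishes; pool += (1, 1) = (3, 4)
The blocked processes can never fit:
  hotel still needs (4, 1) but only (3, 4) is free — short on r4
  foxtrot still needs (4, 4) but only (3, 4) is free — short on r4
  alpha still needs (4, 1) but only (3, 4) is free — short on r4
  india still needs (4, 3) but only (3, 4) is free — short on r4
  charlie still needs (4, 6) but only (3, 4) is free — short on r4 and r1


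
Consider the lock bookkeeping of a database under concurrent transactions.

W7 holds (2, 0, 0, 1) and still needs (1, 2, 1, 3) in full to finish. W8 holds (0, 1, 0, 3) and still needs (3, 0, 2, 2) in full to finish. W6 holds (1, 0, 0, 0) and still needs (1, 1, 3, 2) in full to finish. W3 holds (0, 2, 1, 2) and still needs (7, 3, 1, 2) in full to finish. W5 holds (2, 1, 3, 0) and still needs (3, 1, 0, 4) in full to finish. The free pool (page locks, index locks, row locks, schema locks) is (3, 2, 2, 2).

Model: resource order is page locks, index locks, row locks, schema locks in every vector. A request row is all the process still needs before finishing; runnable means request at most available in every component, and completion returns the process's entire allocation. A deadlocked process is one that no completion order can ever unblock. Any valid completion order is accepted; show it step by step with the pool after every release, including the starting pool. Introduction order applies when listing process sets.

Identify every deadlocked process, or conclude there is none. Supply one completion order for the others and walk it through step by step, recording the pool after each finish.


Nothing here is deadlocked.
Key observation: W8 leads a chain of completions in which each release enables another process.
One completion order for the rest: W8, W5, W7, W3, W6. Verifying each step:
  pool = (3, 2, 2, 2)
  W8: need (3, 0, 2, 2) fits (3, 2, 2, 2); releases (0, 1, 0, 3), pool now (3, 3, 2, 5)
  W5: need (3, 1, 0, 4) fits (3, 3, 2, 5); releases (2, 1, 3, 0), pool now (5, 4, 5, 5)
  W7: need (1, 2, 1, 3) fits (5, 4, 5, 5); releases (2, 0, 0, 1), pool now (7, 4, 5, 6)
  W3: need (7, 3, 1, 2) fits (7, 4, 5, 6); releases (0, 2, 1, 2), pool now (7, 6, 6, 8)
  W6: need (1, 1, 3, 2) fits (7, 6, 6, 8); releases (1, 0, 0, 0), pool now (8, 6, 6, 8)


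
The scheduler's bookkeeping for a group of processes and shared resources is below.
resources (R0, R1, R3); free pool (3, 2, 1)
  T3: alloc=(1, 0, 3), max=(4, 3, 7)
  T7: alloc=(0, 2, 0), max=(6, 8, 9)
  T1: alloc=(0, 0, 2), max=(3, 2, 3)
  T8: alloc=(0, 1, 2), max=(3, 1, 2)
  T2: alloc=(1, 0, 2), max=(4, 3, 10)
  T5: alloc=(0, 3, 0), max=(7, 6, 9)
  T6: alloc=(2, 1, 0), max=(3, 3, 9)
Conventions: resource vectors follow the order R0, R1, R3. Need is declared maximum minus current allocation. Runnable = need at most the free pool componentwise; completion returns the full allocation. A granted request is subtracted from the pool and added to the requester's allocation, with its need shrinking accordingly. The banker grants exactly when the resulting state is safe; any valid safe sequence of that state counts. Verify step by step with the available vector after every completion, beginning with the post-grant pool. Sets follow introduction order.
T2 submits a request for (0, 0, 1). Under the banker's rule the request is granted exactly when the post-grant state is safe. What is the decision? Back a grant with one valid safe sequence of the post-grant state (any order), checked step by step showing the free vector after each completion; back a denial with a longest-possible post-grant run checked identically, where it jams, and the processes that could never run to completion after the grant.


GRANT — the state after the grant stays safe, e.g. via T8, T1, T3, T2, T6, T5, T7.
Key observation: with (3, 2, 0) left after the transfer, T8 can run at once — the state stays safe.
Step-by-step check of the post-grant state:
  pool = (3, 2, 0)
  T8 needs (3, 0, 0) <= (3, 2, 0) -> finishes; pool += (0, 1, 2) = (3, 3, 2)
  T1 needs (3, 2, 1) <= (3, 3, 2) -> finishes; pool += (0, 0, 2) = (3, 3, 4)
  T3 needs (3, 3, 4) <= (3, 3, 4) -> finishes; pool += (1, 0, 3) = (4, 3, 7)
  T2 needs (3, 3, 7) <= (4, 3, 7) -> finishes; pool += (1, 0, 3) = (5, 3, 10)
  T6 needs (1, 2, 9) <= (5, 3, 10) -> finishes; pool += (2, 1, 0) = (7, 4, 10)
  T5 needs (7, 3, 9) <= (7, 4, 10) -> finishes; pool += (0, 3, 0) = (7, 7, 10)
  T7 needs (6, 6, 9) <= (7, 7, 10) -> finishes; pool += (0, 2, 0) = (7, 9, 10)


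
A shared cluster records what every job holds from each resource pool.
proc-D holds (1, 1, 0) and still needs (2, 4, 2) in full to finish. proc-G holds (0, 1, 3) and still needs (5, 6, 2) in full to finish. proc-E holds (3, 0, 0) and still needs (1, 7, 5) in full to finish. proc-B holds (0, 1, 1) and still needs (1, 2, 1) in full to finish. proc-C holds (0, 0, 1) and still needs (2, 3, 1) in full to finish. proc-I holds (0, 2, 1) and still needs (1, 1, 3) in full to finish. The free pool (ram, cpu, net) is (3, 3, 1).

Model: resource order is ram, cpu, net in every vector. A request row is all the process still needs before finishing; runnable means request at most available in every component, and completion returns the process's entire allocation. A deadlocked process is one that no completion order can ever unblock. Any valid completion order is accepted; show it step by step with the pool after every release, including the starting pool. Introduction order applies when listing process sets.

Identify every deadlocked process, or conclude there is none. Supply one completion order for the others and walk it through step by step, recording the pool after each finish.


Deadlocked: proc-G and proc-E.
Key observation: after proc-B, proc-C, proc-I, proc-D the pool peaks at (4, 7, 4), and each blocked process is short somewhere: proc-G on ram; proc-E on net.
The rest can finish in the order proc-B, proc-C, proc-I, proc-D. Check, step by step:
  pool = (3, 3, 1)
  proc-B needs (1, 2, 1) <= (3, 3, 1) -> finishes; pool += (0, 1, 1) = (3, 4, 2)
  proc-C needs (2, 3, 1) <= (3, 4, 2) -> finishes; pool += (0, 0, 1) = (3, 4, 3)
  proc-I needs (1, 1, 3) <= (3, 4, 3) -> finishes; pool += (0, 2, 1) = (3, 6, 4)
  proc-D needs (2, 4, 2) <= (3, 6, 4) -> finishes; pool += (1, 1, 0) = (4, 7, 4)
None of the blocked processes ever fits:
  proc-G cannot run: need (5, 6, 2) vs free (4, 7, 4) (insufficient ram)
  proc-E cannot run: need (1, 7, 5) vs free (4, 7, 4) (insufficient net)


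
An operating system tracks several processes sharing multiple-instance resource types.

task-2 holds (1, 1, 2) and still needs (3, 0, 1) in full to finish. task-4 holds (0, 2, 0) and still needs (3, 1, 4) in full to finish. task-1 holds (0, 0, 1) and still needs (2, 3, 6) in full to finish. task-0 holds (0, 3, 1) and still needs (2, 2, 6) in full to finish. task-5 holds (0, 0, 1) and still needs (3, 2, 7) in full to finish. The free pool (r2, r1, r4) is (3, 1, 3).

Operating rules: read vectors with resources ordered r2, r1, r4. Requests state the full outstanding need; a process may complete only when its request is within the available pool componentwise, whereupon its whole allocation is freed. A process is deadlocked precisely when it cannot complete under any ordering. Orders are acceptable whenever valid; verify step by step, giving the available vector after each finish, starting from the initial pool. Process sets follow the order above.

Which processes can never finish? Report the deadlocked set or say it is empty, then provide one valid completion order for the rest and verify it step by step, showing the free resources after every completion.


Deadlocked: task-1, task-0 and task-5.
Key observation: after task-2, task-4 complete, (4, 4, 5) is the best the pool ever gets, yet each leftover process wants more r4.
The rest can finish in the order task-2, task-4. Step-by-step check:
  pool = (3, 1, 3)
  run task-2 (needs (3, 0, 1), free (3, 1, 3)); after release of (1, 1, 2) the pool is (4, 2, 5)
  run task-4 (needs (3, 1, 4), free (4, 2, 5)); after release of (0, 2, 0) the pool is (4, 4, 5)
The blocked processes can never fit:
  task-1 cannot run: need (2, 3, 6) vs free (4, 4, 5) (insufficient r4)
  task-0 cannot run: need (2, 2, 6) vs free (4, 4, 5) (insufficient r4)
  task-5 cannot run: need (3, 2, 7) vs free (4, 4, 5) (insufficient r4)
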